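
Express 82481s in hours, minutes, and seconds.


Hours: 82481 ÷ 3600 = 22 remainder 3281
Minutes: 3281 ÷ 60 = 54 remainder 41
Seconds: 41

22h 54m 41s


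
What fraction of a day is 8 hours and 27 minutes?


0.3521 (35.21%)

Total minutes: 8×60 + 27 = 507
Day = 24×60 = 1440 minutes
Fraction = 507/1440 ≈ 0.3521
As a percentage: 507/1440 × 100 ≈ 35.21%


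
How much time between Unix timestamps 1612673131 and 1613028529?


Difference = 1613028529 - 1612673131 = 355398 seconds
In hours: 355398 / 3600 ≈ 98.7
In days: 355398 / 86400 ≈ 4.11

355398 seconds (98.7 hours / 4.11 days)


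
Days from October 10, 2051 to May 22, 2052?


From October 10, 2051 to May 22, 2052
Rest of October 2051: 31 - 10 = 21
Full months: November 30, December 31, January 31, February 2052 29, March 31, April 30
Days into May 2052: 22
Total = 21 + 30 + 31 + 31 + 29 + 31 + 30 + 22 = 225 days

225 days


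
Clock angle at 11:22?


151.0°

Hour hand = 11×30 + 22×0.5 = 341.0°
Minute hand = 22×6 = 132°
Difference = |341.0 - 132| = 209.0°
Since > 180°: 360 - 209.0 = 151.0°


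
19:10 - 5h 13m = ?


Start: 1150 minutes from midnight
Subtract: 313 minutes
Remaining: 1150 - 313 = 837
Hours: 13, Minutes: 57

13:57


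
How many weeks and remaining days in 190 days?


Weeks: 190 ÷ 7 = 27 remainder 1

27 weeks 1 days


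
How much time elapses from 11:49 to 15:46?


3h 57m

End time in minutes: 15×60 + 46 = 946
Start time in minutes: 11×60 + 49 = 709
Difference = 946 - 709 = 237 minutes
= 3 hours 57 minutes


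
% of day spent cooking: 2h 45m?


11.5%

Time: 165 minutes
Day: 1440 minutes
Percentage = (165/1440) × 100 ≈ 11.5%


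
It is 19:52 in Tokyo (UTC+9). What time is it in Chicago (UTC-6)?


Time difference = UTC-6 - UTC+9 = -15 hours
New hour = (19 -15) mod 24
= 4 mod 24 = 4
Minutes unchanged → 04:52

04:52


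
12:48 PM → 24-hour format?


12:48

Input: 12:48 PM
12 PM → 12 (noon)


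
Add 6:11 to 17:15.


23:26

Start: 1035 minutes from midnight
Add: 371 minutes
Total: 1406 minutes
Hours: 1406 ÷ 60 = 23 remainder 26


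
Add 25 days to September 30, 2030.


Start: September 30, 2030
Add 25 days
September 30 → October 1: 30 - 30 + 1 = 1 days (25 - 1 = 24 left)
October 1 + 24 = October 25, 2030

October 25, 2030


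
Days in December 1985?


Month: December (month 12)
December has 31 days

31 days


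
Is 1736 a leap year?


Rules: divisible by 4 AND (not by 100 OR by 400)
1736 ÷ 4 = 434 exactly → divisible by 4
1736 ÷ 100 = 17 remainder 36 → not divisible by 100
Divisible by 4 but not by 100 → leap year

Yes


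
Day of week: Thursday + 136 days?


Sunday

Start: Thursday (index 3)
(3 + 136) mod 7
= 139 mod 7
= 6
Index 6 → Sunday


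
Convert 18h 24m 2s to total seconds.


Hours: 18 × 3600 = 64800
Minutes: 24 × 60 = 1440
Seconds: 2
Total = 64800 + 1440 + 2 = 66242

66242 seconds


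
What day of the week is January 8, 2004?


Thursday

Zeller's congruence:
q=8, m=13, k=3, j=20
h = (8 + ⌊13×14/5⌋ + 3 + ⌊3/4⌋ + ⌊20/4⌋ - 2×20) mod 7
= (8 + 36 + 3 + 0 + 5 - 40) mod 7
= 12 mod 7 = 5
h=5 → Thursday


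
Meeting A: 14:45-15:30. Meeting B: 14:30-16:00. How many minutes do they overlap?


45 minutes

Meeting A: 885-930 (in minutes from midnight)
Meeting B: 870-960
Overlap start = max(885, 870) = 885
Overlap end = min(930, 960) = 930
Overlap = max(0, 930 - 885) = 45 min


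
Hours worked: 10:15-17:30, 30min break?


6h 45m (405 minutes)

Total time = (17×60+30) - (10×60+15)
= 1050 - 615 = 435 min
Minus break: 435 - 30 = 405 min
= 6h 45m


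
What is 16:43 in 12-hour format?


Hour: 16
16 - 12 = 4 → PM

4:43 PM


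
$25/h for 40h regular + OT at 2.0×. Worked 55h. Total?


Regular: 40h × $25 = $1000.00
Overtime: 55 - 40 = 15h
OT pay: 15h × $25 × 2.0 = $750.00
Total = $1000.00 + $750.00 = $1750.00

$1750.00


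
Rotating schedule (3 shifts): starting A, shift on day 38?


Shift B

Shifts: A, B, C
Start: A (index 0)
Day 38: (0 + 38 - 1) mod 3
= 37 mod 3
= 1
Index 1 → shift B


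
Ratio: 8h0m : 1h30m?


16:3 (5.33)

Duration 1: 480 minutes
Duration 2: 90 minutes
Ratio = 480:90
GCD = 30
Simplified = 16:3
As a decimal: 16/3 ≈ 5.33


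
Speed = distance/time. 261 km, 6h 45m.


Distance: 261 km
Time: 6h 45m = 405 min = 405/60 = 27/4 hours
Speed = 261 ÷ (27/4) = 261 × 4 / 27 = 1044/27 ≈ 38.7 km/h

38.7 km/h


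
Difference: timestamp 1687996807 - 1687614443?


382364 seconds (106.2 hours / 4.43 days)

Difference = 1687996807 - 1687614443 = 382364 seconds
In hours: 382364 / 3600 ≈ 106.2
In days: 382364 / 86400 ≈ 4.43


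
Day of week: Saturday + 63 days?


Start: Saturday (index 5)
(5 + 63) mod 7
= 68 mod 7
= 5
Index 5 → Saturday

Saturday


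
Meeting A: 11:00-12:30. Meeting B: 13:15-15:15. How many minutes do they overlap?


0 minutes

Meeting A: 660-750 (in minutes from midnight)
Meeting B: 795-915
Overlap start = max(660, 795) = 795
Overlap end = min(750, 915) = 750
Overlap = max(0, 750 - 795) = 0 min


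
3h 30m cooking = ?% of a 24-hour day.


Time: 210 minutes
Day: 1440 minutes
Percentage = (210/1440) × 100 ≈ 14.6%

14.6%


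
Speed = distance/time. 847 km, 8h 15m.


102.7 km/h

Distance: 847 km
Time: 8h 15m = 495 min = 495/60 = 33/4 hours
Speed = 847 ÷ (33/4) = 847 × 4 / 33 = 3388/33 ≈ 102.7 km/h


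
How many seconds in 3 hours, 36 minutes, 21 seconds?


12981 seconds

Hours: 3 × 3600 = 10800
Minutes: 36 × 60 = 2160
Seconds: 21
Total = 10800 + 2160 + 21 = 12981


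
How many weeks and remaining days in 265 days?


37 weeks 6 days

Weeks: 265 ÷ 7 = 37 remainder 6


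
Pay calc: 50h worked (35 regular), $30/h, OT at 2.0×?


Regular: 35h × $30 = $1050.00
Overtime: 50 - 35 = 15h
OT pay: 15h × $30 × 2.0 = $900.00
Total = $1050.00 + $900.00 = $1950.00

$1950.00


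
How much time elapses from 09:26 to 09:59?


0h 33m

End time in minutes: 9×60 + 59 = 599
Start time in minutes: 9×60 + 26 = 566
Difference = 599 - 566 = 33 minutes
= 0 hours 33 minutes


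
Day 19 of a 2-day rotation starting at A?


Shift A

Shifts: A, B
Start: A (index 0)
Day 19: (0 + 19 - 1) mod 2
= 18 mod 2
= 0
Index 0 → shift A


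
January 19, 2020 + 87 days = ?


Start: January 19, 2020
Add 87 days
January 19 → February 1: 31 - 19 + 1 = 13 days (87 - 13 = 74 left)
February 1 → March 1: 29 - 1 + 1 = 29 days (74 - 29 = 45 left)
March 1 → April 1: 31 - 1 + 1 = 31 days (45 - 31 = 14 left)
April 1 + 14 = April 15, 2020

April 15, 2020


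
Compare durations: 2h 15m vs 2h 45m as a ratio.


Duration 1: 135 minutes
Duration 2: 165 minutes
Ratio = 135:165
GCD = 15
Simplified = 9:11
As a decimal: 9/11 ≈ 0.82

9:11 (0.82)


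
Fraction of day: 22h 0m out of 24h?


0.9167 (91.67%)

Total minutes: 22×60 + 0 = 1320
Day = 24×60 = 1440 minutes
Fraction = 1320/1440 ≈ 0.9167
As a percentage: 1320/1440 × 100 ≈ 91.67%


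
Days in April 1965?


30 days

Month: April (month 4)
April has 30 days


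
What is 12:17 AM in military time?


Input: 12:17 AM
12 AM → 00 (midnight)

00:17


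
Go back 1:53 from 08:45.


06:52

Start: 525 minutes from midnight
Subtract: 113 minutes
Remaining: 525 - 113 = 412
Hours: 6, Minutes: 52


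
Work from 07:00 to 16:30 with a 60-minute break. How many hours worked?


8h 30m (510 minutes)

Total time = (16×60+30) - (7×60+0)
= 990 - 420 = 570 min
Minus break: 570 - 60 = 510 min
= 8h 30m


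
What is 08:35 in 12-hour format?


Hour: 8
8 < 12 → AM

8:35 AM


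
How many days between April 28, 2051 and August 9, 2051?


103 days

From April 28, 2051 to August 9, 2051
Rest of April 2051: 30 - 28 = 2
Full months: May 31, June 30, July 31
Days into August 2051: 9
Total = 2 + 31 + 30 + 31 + 9 = 103 days


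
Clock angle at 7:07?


Hour hand = 7×30 + 7×0.5 = 213.5°
Minute hand = 7×6 = 42°
Difference = |213.5 - 42| = 171.5°

171.5°


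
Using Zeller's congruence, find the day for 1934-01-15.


Monday

Zeller's congruence:
q=15, m=13, k=33, j=19
h = (15 + ⌊13×14/5⌋ + 33 + ⌊33/4⌋ + ⌊19/4⌋ - 2×19) mod 7
= (15 + 36 + 33 + 8 + 4 - 38) mod 7
= 58 mod 7 = 2
h=2 → Monday


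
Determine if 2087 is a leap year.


No

Rules: divisible by 4 AND (not by 100 OR by 400)
2087 ÷ 4 = 521 remainder 3 → not divisible by 4
Not divisible by 4 → not a leap year


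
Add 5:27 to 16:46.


Start: 1006 minutes from midnight
Add: 327 minutes
Total: 1333 minutes
Hours: 1333 ÷ 60 = 22 remainder 13

22:13


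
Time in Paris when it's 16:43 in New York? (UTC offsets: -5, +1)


Time difference = UTC+1 - UTC-5 = +6 hours
New hour = (16 + 6) mod 24
= 22 mod 24 = 22
Minutes unchanged → 22:43

22:43


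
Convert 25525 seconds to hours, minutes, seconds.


Hours: 25525 ÷ 3600 = 7 remainder 325
Minutes: 325 ÷ 60 = 5 remainder 25
Seconds: 25

7h 5m 25s


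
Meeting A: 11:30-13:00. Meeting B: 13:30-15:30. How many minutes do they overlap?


0 minutes

Meeting A: 690-780 (in minutes from midnight)
Meeting B: 810-930
Overlap start = max(690, 810) = 810
Overlap end = min(780, 930) = 780
Overlap = max(0, 780 - 810) = 0 min


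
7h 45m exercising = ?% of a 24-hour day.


Time: 465 minutes
Day: 1440 minutes
Percentage = (465/1440) × 100 ≈ 32.3%

32.3%


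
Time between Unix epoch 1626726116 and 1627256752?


Difference = 1627256752 - 1626726116 = 530636 seconds
In hours: 530636 / 3600 ≈ 147.4
In days: 530636 / 86400 ≈ 6.14

530636 seconds (147.4 hours / 6.14 days)


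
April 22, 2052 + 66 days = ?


June 27, 2052

Start: April 22, 2052
Add 66 days
April 22 → May 1: 30 - 22 + 1 = 9 days (66 - 9 = 57 left)
May 1 → June 1: 31 - 1 + 1 = 31 days (57 - 31 = 26 left)
June 1 + 26 = June 27, 2052


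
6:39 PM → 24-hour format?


18:39

Input: 6:39 PM
PM: 6 + 12 = 18


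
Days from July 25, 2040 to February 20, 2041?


From July 25, 2040 to February 20, 2041
Rest of July 2040: 31 - 25 = 6
Full months: August 31, September 30, October 31, November 30, December 31, January 31
Days into February 2041: 20
Total = 6 + 31 + 30 + 31 + 30 + 31 + 31 + 20 = 210 days

210 days


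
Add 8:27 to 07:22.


15:49

Start: 442 minutes from midnight
Add: 507 minutes
Total: 949 minutes
Hours: 949 ÷ 60 = 15 remainder 49


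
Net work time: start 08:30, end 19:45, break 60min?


Total time = (19×60+45) - (8×60+30)
= 1185 - 510 = 675 min
Minus break: 675 - 60 = 615 min
= 10h 15m

10h 15m (615 minutes)


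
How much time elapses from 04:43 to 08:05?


3h 22m

End time in minutes: 8×60 + 5 = 485
Start time in minutes: 4×60 + 43 = 283
Difference = 485 - 283 = 202 minutes
= 3 hours 22 minutes


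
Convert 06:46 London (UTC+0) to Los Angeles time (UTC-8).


Time difference = UTC-8 - UTC+0 = -8 hours
New hour = (6 -8) mod 24
= -2 mod 24 = 22
Minutes unchanged → 22:46; -2 < 0 → previous day

22:46 (previous day)


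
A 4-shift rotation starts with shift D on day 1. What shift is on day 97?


Shifts: A, B, C, D
Start: D (index 3)
Day 97: (3 + 97 - 1) mod 4
= 99 mod 4
= 3
Index 3 → shift D

Shift D


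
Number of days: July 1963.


Month: July (month 7)
July has 31 days

31 days


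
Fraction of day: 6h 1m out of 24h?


0.2507 (25.07%)

Total minutes: 6×60 + 1 = 361
Day = 24×60 = 1440 minutes
Fraction = 361/1440 ≈ 0.2507
As a percentage: 361/1440 × 100 ≈ 25.07%


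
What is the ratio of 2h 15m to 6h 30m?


9:26 (0.35)

Duration 1: 135 minutes
Duration 2: 390 minutes
Ratio = 135:390
GCD = 15
Simplified = 9:26
As a decimal: 9/26 ≈ 0.35


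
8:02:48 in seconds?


28968 seconds

Hours: 8 × 3600 = 28800
Minutes: 2 × 60 = 120
Seconds: 48
Total = 28800 + 120 + 48 = 28968


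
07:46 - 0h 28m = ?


07:18

Start: 466 minutes from midnight
Subtract: 28 minutes
Remaining: 466 - 28 = 438
Hours: 7, Minutes: 18


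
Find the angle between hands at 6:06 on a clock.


Hour hand = 6×30 + 6×0.5 = 183.0°
Minute hand = 6×6 = 36°
Difference = |183.0 - 36| = 147.0°

147.0°


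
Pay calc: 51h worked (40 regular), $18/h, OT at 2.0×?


Regular: 40h × $18 = $720.00
Overtime: 51 - 40 = 11h
OT pay: 11h × $18 × 2.0 = $396.00
Total = $720.00 + $396.00 = $1116.00

$1116.00


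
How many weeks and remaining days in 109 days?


15 weeks 4 days

Weeks: 109 ÷ 7 = 15 remainder 4


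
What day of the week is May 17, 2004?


Zeller's congruence:
q=17, m=5, k=4, j=20
h = (17 + ⌊13×6/5⌋ + 4 + ⌊4/4⌋ + ⌊20/4⌋ - 2×20) mod 7
= (17 + 15 + 4 + 1 + 5 - 40) mod 7
= 2 mod 7 = 2
h=2 → Monday

Monday


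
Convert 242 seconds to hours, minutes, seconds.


Hours: 242 ÷ 3600 = 0 remainder 242
Minutes: 242 ÷ 60 = 4 remainder 2
Seconds: 2

0h 4m 2s


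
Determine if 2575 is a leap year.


No

Rules: divisible by 4 AND (not by 100 OR by 400)
2575 ÷ 4 = 643 remainder 3 → not divisible by 4
Not divisible by 4 → not a leap year


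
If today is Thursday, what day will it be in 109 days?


Monday

Start: Thursday (index 3)
(3 + 109) mod 7
= 112 mod 7
= 0
Index 0 → Monday


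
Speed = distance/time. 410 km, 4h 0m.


102.5 km/h

Distance: 410 km
Time: 4 hours
Speed = 410 / 4 = 102.5 km/h


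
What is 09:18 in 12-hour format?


9:18 AM

Hour: 9
9 < 12 → AM


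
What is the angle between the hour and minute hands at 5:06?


Hour hand = 5×30 + 6×0.5 = 153.0°
Minute hand = 6×6 = 36°
Difference = |153.0 - 36| = 117.0°

117.0°


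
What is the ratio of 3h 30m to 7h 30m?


7:15 (0.47)

Duration 1: 210 minutes
Duration 2: 450 minutes
Ratio = 210:450
GCD = 30
Simplified = 7:15
As a decimal: 7/15 ≈ 0.47


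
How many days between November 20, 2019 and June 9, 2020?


202 days

From November 20, 2019 to June 9, 2020
Rest of November 2019: 30 - 20 = 10
Full months: December 31, January 31, February 2020 29, March 31, April 30, May 31
Days into June 2020: 9
Total = 10 + 31 + 31 + 29 + 31 + 30 + 31 + 9 = 202 days


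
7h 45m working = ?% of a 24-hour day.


Time: 465 minutes
Day: 1440 minutes
Percentage = (465/1440) × 100 ≈ 32.3%

32.3%


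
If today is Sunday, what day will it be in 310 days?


Tuesday

Start: Sunday (index 6)
(6 + 310) mod 7
= 316 mod 7
= 1
Index 1 → Tuesday


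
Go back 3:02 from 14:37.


Start: 877 minutes from midnight
Subtract: 182 minutes
Remaining: 877 - 182 = 695
Hours: 11, Minutes: 35

11:35


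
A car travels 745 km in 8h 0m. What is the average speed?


93.1 km/h

Distance: 745 km
Time: 8 hours
Speed = 745 / 8 ≈ 93.1 km/h


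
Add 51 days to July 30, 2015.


September 19, 2015

Start: July 30, 2015
Add 51 days
July 30 → August 1: 31 - 30 + 1 = 2 days (51 - 2 = 49 left)
August 1 → September 1: 31 - 1 + 1 = 31 days (49 - 31 = 18 left)
September 1 + 18 = September 19, 2015


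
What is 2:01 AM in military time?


Input: 2:01 AM
AM hour stays: 2

02:01


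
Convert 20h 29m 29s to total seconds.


Hours: 20 × 3600 = 72000
Minutes: 29 × 60 = 1740
Seconds: 29
Total = 72000 + 1740 + 29 = 73769

73769 seconds


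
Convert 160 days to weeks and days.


22 weeks 6 days

Weeks: 160 ÷ 7 = 22 remainder 6


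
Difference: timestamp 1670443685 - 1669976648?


Difference = 1670443685 - 1669976648 = 467037 seconds
In hours: 467037 / 3600 ≈ 129.7
In days: 467037 / 86400 ≈ 5.41

467037 seconds (129.7 hours / 5.41 days)


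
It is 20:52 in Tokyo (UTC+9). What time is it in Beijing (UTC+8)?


19:52

Time difference = UTC+8 - UTC+9 = -1 hours
New hour = (20 -1) mod 24
= 19 mod 24 = 19
Minutes unchanged → 19:52


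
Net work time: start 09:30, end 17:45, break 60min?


7h 15m (435 minutes)

Total time = (17×60+45) - (9×60+30)
= 1065 - 570 = 495 min
Minus break: 495 - 60 = 435 min
= 7h 15m


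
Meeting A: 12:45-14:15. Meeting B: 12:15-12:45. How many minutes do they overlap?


0 minutes

Meeting A: 765-855 (in minutes from midnight)
Meeting B: 735-765
Overlap start = max(765, 735) = 765
Overlap end = min(855, 765) = 765
Overlap = max(0, 765 - 765) = 0 min


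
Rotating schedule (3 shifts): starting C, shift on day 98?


Shifts: A, B, C
Start: C (index 2)
Day 98: (2 + 98 - 1) mod 3
= 99 mod 3
= 0
Index 0 → shift A

Shift A


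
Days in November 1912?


30 days

Month: November (month 11)
November has 30 days


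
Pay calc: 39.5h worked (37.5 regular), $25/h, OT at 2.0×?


$1037.50

Regular: 37.5h × $25 = $937.50
Overtime: 39.5 - 37.5 = 2.0h
OT pay: 2.0h × $25 × 2.0 = $100.00
Total = $937.50 + $100.00 = $1037.50


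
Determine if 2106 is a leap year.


Rules: divisible by 4 AND (not by 100 OR by 400)
2106 ÷ 4 = 526 remainder 2 → not divisible by 4
Not divisible by 4 → not a leap year

No


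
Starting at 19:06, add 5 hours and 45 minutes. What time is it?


Start: 1146 minutes from midnight
Add: 345 minutes
Total: 1491 minutes
Hours: 1491 ÷ 60 = 24 remainder 51
24 ≥ 24 → 24 - 24 = 0 (next day)

00:51 (next day)


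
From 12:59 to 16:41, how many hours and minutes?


3h 42m

End time in minutes: 16×60 + 41 = 1001
Start time in minutes: 12×60 + 59 = 779
Difference = 1001 - 779 = 222 minutes
= 3 hours 42 minutes


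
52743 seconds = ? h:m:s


14h 39m 3s

Hours: 52743 ÷ 3600 = 14 remainder 2343
Minutes: 2343 ÷ 60 = 39 remainder 3
Seconds: 3


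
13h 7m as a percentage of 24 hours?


0.5465 (54.65%)

Total minutes: 13×60 + 7 = 787
Day = 24×60 = 1440 minutes
Fraction = 787/1440 ≈ 0.5465
As a percentage: 787/1440 × 100 ≈ 54.65%


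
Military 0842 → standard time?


Hour: 8
8 < 12 → AM

8:42 AM


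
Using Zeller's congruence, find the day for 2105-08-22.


Saturday

Zeller's congruence:
q=22, m=8, k=5, j=21
h = (22 + ⌊13×9/5⌋ + 5 + ⌊5/4⌋ + ⌊21/4⌋ - 2×21) mod 7
= (22 + 23 + 5 + 1 + 5 - 42) mod 7
= 14 mod 7 = 0
h=0 → Saturday


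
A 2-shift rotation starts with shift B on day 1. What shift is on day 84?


Shift A

Shifts: A, B
Start: B (index 1)
Day 84: (1 + 84 - 1) mod 2
= 84 mod 2
= 0
Index 0 → shift A


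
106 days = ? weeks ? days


Weeks: 106 ÷ 7 = 15 remainder 1

15 weeks 1 days


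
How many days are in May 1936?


Month: May (month 5)
May has 31 days

31 days


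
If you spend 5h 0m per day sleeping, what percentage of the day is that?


Time: 300 minutes
Day: 1440 minutes
Percentage = (300/1440) × 100 ≈ 20.8%

20.8%


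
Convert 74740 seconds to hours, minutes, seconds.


Hours: 74740 ÷ 3600 = 20 remainder 2740
Minutes: 2740 ÷ 60 = 45 remainder 40
Seconds: 40

20h 45m 40s


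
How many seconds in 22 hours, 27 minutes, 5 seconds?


Hours: 22 × 3600 = 79200
Minutes: 27 × 60 = 1620
Seconds: 5
Total = 79200 + 1620 + 5 = 80825

80825 seconds


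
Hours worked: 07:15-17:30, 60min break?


9h 15m (555 minutes)

Total time = (17×60+30) - (7×60+15)
= 1050 - 435 = 615 min
Minus break: 615 - 60 = 555 min
= 9h 15m


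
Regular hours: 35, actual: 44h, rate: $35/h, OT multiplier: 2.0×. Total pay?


$1855.00

Regular: 35h × $35 = $1225.00
Overtime: 44 - 35 = 9h
OT pay: 9h × $35 × 2.0 = $630.00
Total = $1225.00 + $630.00 = $1855.00


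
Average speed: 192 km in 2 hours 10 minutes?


88.6 km/h

Distance: 192 km
Time: 2h 10m = 130 min = 130/60 = 13/6 hours
Speed = 192 ÷ (13/6) = 192 × 6 / 13 = 1152/13 ≈ 88.6 km/h


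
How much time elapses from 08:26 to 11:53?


End time in minutes: 11×60 + 53 = 713
Start time in minutes: 8×60 + 26 = 506
Difference = 713 - 506 = 207 minutes
= 3 hours 27 minutes

3h 27m


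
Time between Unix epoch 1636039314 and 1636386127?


Difference = 1636386127 - 1636039314 = 346813 seconds
In hours: 346813 / 3600 ≈ 96.3
In days: 346813 / 86400 ≈ 4.01

346813 seconds (96.3 hours / 4.01 days)


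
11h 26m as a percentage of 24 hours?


0.4764 (47.64%)

Total minutes: 11×60 + 26 = 686
Day = 24×60 = 1440 minutes
Fraction = 686/1440 ≈ 0.4764
As a percentage: 686/1440 × 100 ≈ 47.64%


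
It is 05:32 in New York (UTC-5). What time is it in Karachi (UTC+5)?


15:32

Time difference = UTC+5 - UTC-5 = +10 hours
New hour = (5 + 10) mod 24
= 15 mod 24 = 15
Minutes unchanged → 15:32


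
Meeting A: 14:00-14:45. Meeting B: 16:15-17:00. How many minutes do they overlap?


0 minutes

Meeting A: 840-885 (in minutes from midnight)
Meeting B: 975-1020
Overlap start = max(840, 975) = 975
Overlap end = min(885, 1020) = 885
Overlap = max(0, 885 - 975) = 0 min


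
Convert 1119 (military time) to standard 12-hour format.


Hour: 11
11 < 12 → AM

11:19 AM


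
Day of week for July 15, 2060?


Thursday

Zeller's congruence:
q=15, m=7, k=60, j=20
h = (15 + ⌊13×8/5⌋ + 60 + ⌊60/4⌋ + ⌊20/4⌋ - 2×20) mod 7
= (15 + 20 + 60 + 15 + 5 - 40) mod 7
= 75 mod 7 = 5
h=5 → Thursday


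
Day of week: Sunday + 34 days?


Start: Sunday (index 6)
(6 + 34) mod 7
= 40 mod 7
= 5
Index 5 → Saturday

Saturday


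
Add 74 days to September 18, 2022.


December 1, 2022

Start: September 18, 2022
Add 74 days
September 18 → October 1: 30 - 18 + 1 = 13 days (74 - 13 = 61 left)
October 1 → November 1: 31 - 1 + 1 = 31 days (61 - 31 = 30 left)
November 1 → December 1: 30 - 1 + 1 = 30 days (30 - 30 = 0 left)
Land exactly on December 1, 2022


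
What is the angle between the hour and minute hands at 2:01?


Hour hand = 2×30 + 1×0.5 = 60.5°
Minute hand = 1×6 = 6°
Difference = |60.5 - 6| = 54.5°

54.5°


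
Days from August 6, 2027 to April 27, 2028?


265 days

From August 6, 2027 to April 27, 2028
Rest of August 2027: 31 - 6 = 25
Full months: September 30, October 31, November 30, December 31, January 31, February 2028 29, March 31
Days into April 2028: 27
Total = 25 + 30 + 31 + 30 + 31 + 31 + 29 + 31 + 27 = 265 days


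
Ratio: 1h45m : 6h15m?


Duration 1: 105 minutes
Duration 2: 375 minutes
Ratio = 105:375
GCD = 15
Simplified = 7:25
As a decimal: 7/25 = 0.28

7:25 (0.28)


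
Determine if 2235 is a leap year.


No

Rules: divisible by 4 AND (not by 100 OR by 400)
2235 ÷ 4 = 558 remainder 3 → not divisible by 4
Not divisible by 4 → not a leap year


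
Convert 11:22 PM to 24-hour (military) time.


23:22

Input: 11:22 PM
PM: 11 + 12 = 23


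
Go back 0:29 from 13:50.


Start: 830 minutes from midnight
Subtract: 29 minutes
Remaining: 830 - 29 = 801
Hours: 13, Minutes: 21

13:21


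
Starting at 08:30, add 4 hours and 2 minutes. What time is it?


Start: 510 minutes from midnight
Add: 242 minutes
Total: 752 minutes
Hours: 752 ÷ 60 = 12 remainder 32

12:32


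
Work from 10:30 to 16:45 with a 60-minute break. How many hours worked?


5h 15m (315 minutes)

Total time = (16×60+45) - (10×60+30)
= 1005 - 630 = 375 min
Minus break: 375 - 60 = 315 min
= 5h 15m


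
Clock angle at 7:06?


Hour hand = 7×30 + 6×0.5 = 213.0°
Minute hand = 6×6 = 36°
Difference = |213.0 - 36| = 177.0°

177.0°


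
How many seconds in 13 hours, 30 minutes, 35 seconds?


48635 seconds

Hours: 13 × 3600 = 46800
Minutes: 30 × 60 = 1800
Seconds: 35
Total = 46800 + 1800 + 35 = 48635


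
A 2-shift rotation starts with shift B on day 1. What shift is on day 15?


Shifts: A, B
Start: B (index 1)
Day 15: (1 + 15 - 1) mod 2
= 15 mod 2
= 1
Index 1 → shift B

Shift B


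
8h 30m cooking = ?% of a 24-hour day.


35.4%

Time: 510 minutes
Day: 1440 minutes
Percentage = (510/1440) × 100 ≈ 35.4%


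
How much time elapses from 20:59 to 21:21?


End time in minutes: 21×60 + 21 = 1281
Start time in minutes: 20×60 + 59 = 1259
Difference = 1281 - 1259 = 22 minutes
= 0 hours 22 minutes

0h 22m


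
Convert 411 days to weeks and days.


58 weeks 5 days

Weeks: 411 ÷ 7 = 58 remainder 5


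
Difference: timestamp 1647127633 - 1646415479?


Difference = 1647127633 - 1646415479 = 712154 seconds
In hours: 712154 / 3600 ≈ 197.8
In days: 712154 / 86400 ≈ 8.24

712154 seconds (197.8 hours / 8.24 days)


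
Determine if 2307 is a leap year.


No

Rules: divisible by 4 AND (not by 100 OR by 400)
2307 ÷ 4 = 576 remainder 3 → not divisible by 4
Not divisible by 4 → not a leap year


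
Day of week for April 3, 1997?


Thursday

Zeller's congruence:
q=3, m=4, k=97, j=19
h = (3 + ⌊13×5/5⌋ + 97 + ⌊97/4⌋ + ⌊19/4⌋ - 2×19) mod 7
= (3 + 13 + 97 + 24 + 4 - 38) mod 7
= 103 mod 7 = 5
h=5 → Thursday


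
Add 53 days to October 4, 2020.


November 26, 2020

Start: October 4, 2020
Add 53 days
October 4 → November 1: 31 - 4 + 1 = 28 days (53 - 28 = 25 left)
November 1 + 25 = November 26, 2020


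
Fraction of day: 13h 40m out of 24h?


Total minutes: 13×60 + 40 = 820
Day = 24×60 = 1440 minutes
Fraction = 820/1440 ≈ 0.5694
As a percentage: 820/1440 × 100 ≈ 56.94%

0.5694 (56.94%)


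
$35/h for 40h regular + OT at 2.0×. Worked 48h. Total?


Regular: 40h × $35 = $1400.00
Overtime: 48 - 40 = 8h
OT pay: 8h × $35 × 2.0 = $560.00
Total = $1400.00 + $560.00 = $1960.00

$1960.00


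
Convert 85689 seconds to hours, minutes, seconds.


Hours: 85689 ÷ 3600 = 23 remainder 2889
Minutes: 2889 ÷ 60 = 48 remainder 9
Seconds: 9

23h 48m 9s


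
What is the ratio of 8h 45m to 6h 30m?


35:26 (1.35)

Duration 1: 525 minutes
Duration 2: 390 minutes
Ratio = 525:390
GCD = 15
Simplified = 35:26
As a decimal: 35/26 ≈ 1.35


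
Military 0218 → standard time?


2:18 AM

Hour: 2
2 < 12 → AM


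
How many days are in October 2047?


Month: October (month 10)
October has 31 days

31 days


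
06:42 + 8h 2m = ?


Start: 402 minutes from midnight
Add: 482 minutes
Total: 884 minutes
Hours: 884 ÷ 60 = 14 remainder 44

14:44


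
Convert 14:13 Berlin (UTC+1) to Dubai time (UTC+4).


17:13

Time difference = UTC+4 - UTC+1 = +3 hours
New hour = (14 + 3) mod 24
= 17 mod 24 = 17
Minutes unchanged → 17:13


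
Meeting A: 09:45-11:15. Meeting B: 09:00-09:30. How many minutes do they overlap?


0 minutes

Meeting A: 585-675 (in minutes from midnight)
Meeting B: 540-570
Overlap start = max(585, 540) = 585
Overlap end = min(675, 570) = 570
Overlap = max(0, 570 - 585) = 0 min


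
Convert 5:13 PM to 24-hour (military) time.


17:13

Input: 5:13 PM
PM: 5 + 12 = 17


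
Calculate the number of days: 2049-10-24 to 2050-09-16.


327 days

From October 24, 2049 to September 16, 2050
Rest of October 2049: 31 - 24 = 7
Full months: November 30, December 31, January 31, February 2050 28, March 31, April 30, May 31, June 30, July 31, August 31
Days into September 2050: 16
Total = 7 + 30 + 31 + 31 + 28 + 31 + 30 + 31 + 30 + 31 + 31 + 16 = 327 days


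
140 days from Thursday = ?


Thursday

Start: Thursday (index 3)
(3 + 140) mod 7
= 143 mod 7
= 3
Index 3 → Thursday


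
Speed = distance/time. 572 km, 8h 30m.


Distance: 572 km
Time: 8h 30m = 510 min = 510/60 = 17/2 hours
Speed = 572 ÷ (17/2) = 572 × 2 / 17 = 1144/17 ≈ 67.3 km/h

67.3 km/h


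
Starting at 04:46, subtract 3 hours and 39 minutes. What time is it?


Start: 286 minutes from midnight
Subtract: 219 minutes
Remaining: 286 - 219 = 67
Hours: 1, Minutes: 7

01:07


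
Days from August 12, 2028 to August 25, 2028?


13 days

From August 12, 2028 to August 25, 2028
Same month: 25 - 12 = 13 days


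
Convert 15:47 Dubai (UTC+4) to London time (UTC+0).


11:47

Time difference = UTC+0 - UTC+4 = -4 hours
New hour = (15 -4) mod 24
= 11 mod 24 = 11
Minutes unchanged → 11:47


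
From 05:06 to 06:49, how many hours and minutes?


End time in minutes: 6×60 + 49 = 409
Start time in minutes: 5×60 + 6 = 306
Difference = 409 - 306 = 103 minutes
= 1 hours 43 minutes

1h 43m


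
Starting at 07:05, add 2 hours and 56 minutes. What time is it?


10:01

Start: 425 minutes from midnight
Add: 176 minutes
Total: 601 minutes
Hours: 601 ÷ 60 = 10 remainder 1


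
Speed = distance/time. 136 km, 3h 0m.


45.3 km/h

Distance: 136 km
Time: 3 hours
Speed = 136 / 3 ≈ 45.3 km/h


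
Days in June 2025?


Month: June (month 6)
June has 30 days

30 days


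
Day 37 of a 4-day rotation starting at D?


Shifts: A, B, C, D
Start: D (index 3)
Day 37: (3 + 37 - 1) mod 4
= 39 mod 4
= 3
Index 3 → shift D

Shift D


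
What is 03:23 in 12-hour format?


Hour: 3
3 < 12 → AM

3:23 AM


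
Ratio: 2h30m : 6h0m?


Duration 1: 150 minutes
Duration 2: 360 minutes
Ratio = 150:360
GCD = 30
Simplified = 5:12
As a decimal: 5/12 ≈ 0.42

5:12 (0.42)


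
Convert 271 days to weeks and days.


Weeks: 271 ÷ 7 = 38 remainder 5

38 weeks 5 days


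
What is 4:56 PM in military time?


Input: 4:56 PM
PM: 4 + 12 = 16

16:56


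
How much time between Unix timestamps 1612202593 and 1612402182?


Difference = 1612402182 - 1612202593 = 199589 seconds
In hours: 199589 / 3600 ≈ 55.4
In days: 199589 / 86400 ≈ 2.31

199589 seconds (55.4 hours / 2.31 days)


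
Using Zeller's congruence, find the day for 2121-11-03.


Zeller's congruence:
q=3, m=11, k=21, j=21
h = (3 + ⌊13×12/5⌋ + 21 + ⌊21/4⌋ + ⌊21/4⌋ - 2×21) mod 7
= (3 + 31 + 21 + 5 + 5 - 42) mod 7
= 23 mod 7 = 2
h=2 → Monday

Monday


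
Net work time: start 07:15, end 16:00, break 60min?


Total time = (16×60+0) - (7×60+15)
= 960 - 435 = 525 min
Minus break: 525 - 60 = 465 min
= 7h 45m

7h 45m (465 minutes)


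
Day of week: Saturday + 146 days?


Friday

Start: Saturday (index 5)
(5 + 146) mod 7
= 151 mod 7
= 4
Index 4 → Friday


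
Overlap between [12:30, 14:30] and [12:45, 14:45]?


Meeting A: 750-870 (in minutes from midnight)
Meeting B: 765-885
Overlap start = max(750, 765) = 765
Overlap end = min(870, 885) = 870
Overlap = max(0, 870 - 765) = 105 min

105 minutes


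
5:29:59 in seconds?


19799 seconds

Hours: 5 × 3600 = 18000
Minutes: 29 × 60 = 1740
Seconds: 59
Total = 18000 + 1740 + 59 = 19799


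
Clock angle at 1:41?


164.5°

Hour hand = 1×30 + 41×0.5 = 50.5°
Minute hand = 41×6 = 246°
Difference = |50.5 - 246| = 195.5°
Since > 180°: 360 - 195.5 = 164.5°


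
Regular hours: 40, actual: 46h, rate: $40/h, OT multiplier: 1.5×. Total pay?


Regular: 40h × $40 = $1600.00
Overtime: 46 - 40 = 6h
OT pay: 6h × $40 × 1.5 = $360.00
Total = $1600.00 + $360.00 = $1960.00

$1960.00


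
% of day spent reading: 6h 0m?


25.0%

Time: 360 minutes
Day: 1440 minutes
Percentage = (360/1440) × 100 = 25.0%


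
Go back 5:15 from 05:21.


Start: 321 minutes from midnight
Subtract: 315 minutes
Remaining: 321 - 315 = 6
Hours: 0, Minutes: 6

00:06


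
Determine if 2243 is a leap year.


No

Rules: divisible by 4 AND (not by 100 OR by 400)
2243 ÷ 4 = 560 remainder 3 → not divisible by 4
Not divisible by 4 → not a leap year


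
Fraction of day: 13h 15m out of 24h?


Total minutes: 13×60 + 15 = 795
Day = 24×60 = 1440 minutes
Fraction = 795/1440 ≈ 0.5521
As a percentage: 795/1440 × 100 ≈ 55.21%

0.5521 (55.21%)


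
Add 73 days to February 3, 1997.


Start: February 3, 1997
Add 73 days
February 3 → March 1: 28 - 3 + 1 = 26 days (73 - 26 = 47 left)
March 1 → April 1: 31 - 1 + 1 = 31 days (47 - 31 = 16 left)
April 1 + 16 = April 17, 1997

April 17, 1997


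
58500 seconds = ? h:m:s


Hours: 58500 ÷ 3600 = 16 remainder 900
Minutes: 900 ÷ 60 = 15 remainder 0
Seconds: 0

16h 15m 0s


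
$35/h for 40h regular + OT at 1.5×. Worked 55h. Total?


Regular: 40h × $35 = $1400.00
Overtime: 55 - 40 = 15h
OT pay: 15h × $35 × 1.5 = $787.50
Total = $1400.00 + $787.50 = $2187.50

$2187.50


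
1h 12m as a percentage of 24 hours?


0.0500 (5.00%)

Total minutes: 1×60 + 12 = 72
Day = 24×60 = 1440 minutes
Fraction = 72/1440 = 0.0500
As a percentage: 72/1440 × 100 = 5.00%


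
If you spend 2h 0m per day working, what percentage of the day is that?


8.3%

Time: 120 minutes
Day: 1440 minutes
Percentage = (120/1440) × 100 ≈ 8.3%


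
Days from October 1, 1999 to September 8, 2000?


343 days

From October 1, 1999 to September 8, 2000
Rest of October 1999: 31 - 1 = 30
Full months: November 30, December 31, January 31, February 2000 29, March 31, April 30, May 31, June 30, July 31, August 31
Days into September 2000: 8
Total = 30 + 30 + 31 + 31 + 29 + 31 + 30 + 31 + 30 + 31 + 31 + 8 = 343 days


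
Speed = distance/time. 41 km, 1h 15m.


Distance: 41 km
Time: 1h 15m = 75 min = 75/60 = 5/4 hours
Speed = 41 ÷ (5/4) = 41 × 4 / 5 = 164/5 = 32.8 km/h

32.8 km/h


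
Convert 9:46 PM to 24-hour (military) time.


21:46

Input: 9:46 PM
PM: 9 + 12 = 21


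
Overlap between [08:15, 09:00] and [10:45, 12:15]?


0 minutes

Meeting A: 495-540 (in minutes from midnight)
Meeting B: 645-735
Overlap start = max(495, 645) = 645
Overlap end = min(540, 735) = 540
Overlap = max(0, 540 - 645) = 0 min


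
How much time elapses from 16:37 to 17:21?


End time in minutes: 17×60 + 21 = 1041
Start time in minutes: 16×60 + 37 = 997
Difference = 1041 - 997 = 44 minutes
= 0 hours 44 minutes

0h 44m


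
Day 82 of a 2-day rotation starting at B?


Shifts: A, B
Start: B (index 1)
Day 82: (1 + 82 - 1) mod 2
= 82 mod 2
= 0
Index 0 → shift A

Shift A


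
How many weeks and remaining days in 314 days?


Weeks: 314 ÷ 7 = 44 remainder 6

44 weeks 6 days


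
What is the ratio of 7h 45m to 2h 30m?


Duration 1: 465 minutes
Duration 2: 150 minutes
Ratio = 465:150
GCD = 15
Simplified = 31:10
As a decimal: 31/10 = 3.10

31:10 (3.10)


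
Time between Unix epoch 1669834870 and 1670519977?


Difference = 1670519977 - 1669834870 = 685107 seconds
In hours: 685107 / 3600 ≈ 190.3
In days: 685107 / 86400 ≈ 7.93

685107 seconds (190.3 hours / 7.93 days)


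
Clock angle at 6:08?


Hour hand = 6×30 + 8×0.5 = 184.0°
Minute hand = 8×6 = 48°
Difference = |184.0 - 48| = 136.0°

136.0°


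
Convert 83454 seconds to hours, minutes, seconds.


Hours: 83454 ÷ 3600 = 23 remainder 654
Minutes: 654 ÷ 60 = 10 remainder 54
Seconds: 54

23h 10m 54s


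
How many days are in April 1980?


Month: April (month 4)
April has 30 days

30 days


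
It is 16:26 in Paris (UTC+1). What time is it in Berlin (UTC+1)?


Time difference = UTC+1 - UTC+1 = +0 hours
New hour = (16 + 0) mod 24
= 16 mod 24 = 16
Minutes unchanged → 16:26

16:26


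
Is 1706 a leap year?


No

Rules: divisible by 4 AND (not by 100 OR by 400)
1706 ÷ 4 = 426 remainder 2 → not divisible by 4
Not divisible by 4 → not a leap year


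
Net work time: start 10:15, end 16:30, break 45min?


Total time = (16×60+30) - (10×60+15)
= 990 - 615 = 375 min
Minus break: 375 - 45 = 330 min
= 5h 30m

5h 30m (330 minutes)


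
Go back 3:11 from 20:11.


Start: 1211 minutes from midnight
Subtract: 191 minutes
Remaining: 1211 - 191 = 1020
Hours: 17, Minutes: 0

17:00


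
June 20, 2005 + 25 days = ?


Start: June 20, 2005
Add 25 days
June 20 → July 1: 30 - 20 + 1 = 11 days (25 - 11 = 14 left)
July 1 + 14 = July 15, 2005

July 15, 2005


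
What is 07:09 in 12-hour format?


7:09 AM

Hour: 7
7 < 12 → AM


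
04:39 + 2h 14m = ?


06:53

Start: 279 minutes from midnight
Add: 134 minutes
Total: 413 minutes
Hours: 413 ÷ 60 = 6 remainder 53


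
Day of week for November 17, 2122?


Zeller's congruence:
q=17, m=11, k=22, j=21
h = (17 + ⌊13×12/5⌋ + 22 + ⌊22/4⌋ + ⌊21/4⌋ - 2×21) mod 7
= (17 + 31 + 22 + 5 + 5 - 42) mod 7
= 38 mod 7 = 3
h=3 → Tuesday

Tuesday


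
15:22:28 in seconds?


55348 seconds

Hours: 15 × 3600 = 54000
Minutes: 22 × 60 = 1320
Seconds: 28
Total = 54000 + 1320 + 28 = 55348


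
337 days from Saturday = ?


Start: Saturday (index 5)
(5 + 337) mod 7
= 342 mod 7
= 6
Index 6 → Sunday

Sunday


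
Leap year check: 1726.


Rules: divisible by 4 AND (not by 100 OR by 400)
1726 ÷ 4 = 431 remainder 2 → not divisible by 4
Not divisible by 4 → not a leap year

No


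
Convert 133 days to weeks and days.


19 weeks 0 days

Weeks: 133 ÷ 7 = 19 remainder 0


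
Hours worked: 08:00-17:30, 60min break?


Total time = (17×60+30) - (8×60+0)
= 1050 - 480 = 570 min
Minus break: 570 - 60 = 510 min
= 8h 30m

8h 30m (510 minutes)


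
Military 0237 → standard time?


2:37 AM

Hour: 2
2 < 12 → AM


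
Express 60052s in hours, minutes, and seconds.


16h 40m 52s

Hours: 60052 ÷ 3600 = 16 remainder 2452
Minutes: 2452 ÷ 60 = 40 remainder 52
Seconds: 52


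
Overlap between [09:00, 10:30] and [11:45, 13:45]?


0 minutes

Meeting A: 540-630 (in minutes from midnight)
Meeting B: 705-825
Overlap start = max(540, 705) = 705
Overlap end = min(630, 825) = 630
Overlap = max(0, 630 - 705) = 0 min


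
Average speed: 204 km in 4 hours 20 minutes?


Distance: 204 km
Time: 4h 20m = 260 min = 260/60 = 13/3 hours
Speed = 204 ÷ (13/3) = 204 × 3 / 13 = 612/13 ≈ 47.1 km/h

47.1 km/h


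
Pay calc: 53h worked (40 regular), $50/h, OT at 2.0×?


Regular: 40h × $50 = $2000.00
Overtime: 53 - 40 = 13h
OT pay: 13h × $50 × 2.0 = $1300.00
Total = $2000.00 + $1300.00 = $3300.00

$3300.00


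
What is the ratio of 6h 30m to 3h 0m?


Duration 1: 390 minutes
Duration 2: 180 minutes
Ratio = 390:180
GCD = 30
Simplified = 13:6
As a decimal: 13/6 ≈ 2.17

13:6 (2.17)


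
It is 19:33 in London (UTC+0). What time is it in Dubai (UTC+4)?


Time difference = UTC+4 - UTC+0 = +4 hours
New hour = (19 + 4) mod 24
= 23 mod 24 = 23
Minutes unchanged → 23:33

23:33


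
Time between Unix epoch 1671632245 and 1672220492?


588247 seconds (163.4 hours / 6.81 days)

Difference = 1672220492 - 1671632245 = 588247 seconds
In hours: 588247 / 3600 ≈ 163.4
In days: 588247 / 86400 ≈ 6.81


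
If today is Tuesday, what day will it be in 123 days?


Saturday

Start: Tuesday (index 1)
(1 + 123) mod 7
= 124 mod 7
= 5
Index 5 → Saturday


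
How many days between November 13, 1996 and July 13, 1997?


From November 13, 1996 to July 13, 1997
Rest of November 1996: 30 - 13 = 17
Full months: December 31, January 31, February 1997 28, March 31, April 30, May 31, June 30
Days into July 1997: 13
Total = 17 + 31 + 31 + 28 + 31 + 30 + 31 + 30 + 13 = 242 days

242 days


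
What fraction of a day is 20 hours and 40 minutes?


Total minutes: 20×60 + 40 = 1240
Day = 24×60 = 1440 minutes
Fraction = 1240/1440 ≈ 0.8611
As a percentage: 1240/1440 × 100 ≈ 86.11%

0.8611 (86.11%)


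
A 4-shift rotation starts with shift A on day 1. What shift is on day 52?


Shift D

Shifts: A, B, C, D
Start: A (index 0)
Day 52: (0 + 52 - 1) mod 4
= 51 mod 4
= 3
Index 3 → shift D


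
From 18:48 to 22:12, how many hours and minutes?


3h 24m

End time in minutes: 22×60 + 12 = 1332
Start time in minutes: 18×60 + 48 = 1128
Difference = 1332 - 1128 = 204 minutes
= 3 hours 24 minutes


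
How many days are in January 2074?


31 days

Month: January (month 1)
January has 31 days


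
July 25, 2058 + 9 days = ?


August 3, 2058

Start: July 25, 2058
Add 9 days
July 25 → August 1: 31 - 25 + 1 = 7 days (9 - 7 = 2 left)
August 1 + 2 = August 3, 2058


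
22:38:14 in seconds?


Hours: 22 × 3600 = 79200
Minutes: 38 × 60 = 2280
Seconds: 14
Total = 79200 + 2280 + 14 = 81494

81494 seconds


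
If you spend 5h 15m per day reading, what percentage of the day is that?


Time: 315 minutes
Day: 1440 minutes
Percentage = (315/1440) × 100 ≈ 21.9%

21.9%


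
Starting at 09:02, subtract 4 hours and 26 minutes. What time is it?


Start: 542 minutes from midnight
Subtract: 266 minutes
Remaining: 542 - 266 = 276
Hours: 4, Minutes: 36

04:36
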